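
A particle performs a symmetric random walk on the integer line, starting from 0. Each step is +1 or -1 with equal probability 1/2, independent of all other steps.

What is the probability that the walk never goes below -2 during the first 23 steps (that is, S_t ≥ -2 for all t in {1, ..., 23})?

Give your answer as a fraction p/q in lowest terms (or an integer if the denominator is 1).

Answer: 1924111/4194304

Derivation:
Let f(t,s) = #length-t paths at position s with S_1..S_t all ≥ -2.
f(t,s) = f(t-1,s-1) + f(t-1,s+1) for s ≥ -2; f(t,s) = 0 for s < -2.
t=0: f(0,0)=1
t=1: f(1,-1)=1 f(1,1)=1
t=2: f(2,-2)=1 f(2,0)=2 f(2,2)=1
t=3: f(3,-1)=3 f(3,1)=3 f(3,3)=1
t=4: f(4,-2)=3 f(4,0)=6 f(4,2)=4 f(4,4)=1
t=5: f(5,-1)=9 f(5,1)=10 f(5,3)=5 f(5,5)=1
t=6: f(6,-2)=9 f(6,0)=19 f(6,2)=15 f(6,4)=6 f(6,6)=1
t=7: f(7,-1)=28 f(7,1)=34 f(7,3)=21 f(7,5)=7 f(7,7)=1
t=8: f(8,-2)=28 f(8,0)=62 f(8,2)=55 f(8,4)=28 f(8,6)=8 f(8,8)=1
t=9: f(9,-1)=90 f(9,1)=117 f(9,3)=83 f(9,5)=36 f(9,7)=9 f(9,9)=1
t=10: f(10,-2)=90 f(10,0)=207 f(10,2)=200 f(10,4)=119 f(10,6)=45 f(10,8)=10 f(10,10)=1
t=11: f(11,-1)=297 f(11,1)=407 f(11,3)=319 f(11,5)=164 f(11,7)=55 f(11,9)=11 f(11,11)=1
t=12: f(12,-2)=297 f(12,0)=704 f(12,2)=726 f(12,4)=483 f(12,6)=219 f(12,8)=66 f(12,10)=12 f(12,12)=1
t=13: f(13,-1)=1001 f(13,1)=1430 f(13,3)=1209 f(13,5)=702 f(13,7)=285 f(13,9)=78 f(13,11)=13 f(13,13)=1
t=14: f(14,-2)=1001 f(14,0)=2431 f(14,2)=2639 f(14,4)=1911 f(14,6)=987 f(14,8)=363 f(14,10)=91 f(14,12)=14 f(14,14)=1
t=15: f(15,-1)=3432 f(15,1)=5070 f(15,3)=4550 f(15,5)=2898 f(15,7)=1350 f(15,9)=454 f(15,11)=105 f(15,13)=15 f(15,15)=1
t=16: f(16,-2)=3432 f(16,0)=8502 f(16,2)=9620 f(16,4)=7448 f(16,6)=4248 f(16,8)=1804 f(16,10)=559 f(16,12)=120 f(16,14)=16 f(16,16)=1
t=17: f(17,-1)=11934 f(17,1)=18122 f(17,3)=17068 f(17,5)=11696 f(17,7)=6052 f(17,9)=2363 f(17,11)=679 f(17,13)=136 f(17,15)=17 f(17,17)=1
t=18: f(18,-2)=11934 f(18,0)=30056 f(18,2)=35190 f(18,4)=28764 f(18,6)=17748 f(18,8)=8415 f(18,10)=3042 f(18,12)=815 f(18,14)=153 f(18,16)=18 f(18,18)=1
t=19: f(19,-1)=41990 f(19,1)=65246 f(19,3)=63954 f(19,5)=46512 f(19,7)=26163 f(19,9)=11457 f(19,11)=3857 f(19,13)=968 f(19,15)=171 f(19,17)=19 f(19,19)=1
t=20: f(20,-2)=41990 f(20,0)=107236 f(20,2)=129200 f(20,4)=110466 f(20,6)=72675 f(20,8)=37620 f(20,10)=15314 f(20,12)=4825 f(20,14)=1139 f(20,16)=190 f(20,18)=20 f(20,20)=1
t=21: f(21,-1)=149226 f(21,1)=236436 f(21,3)=239666 f(21,5)=183141 f(21,7)=110295 f(21,9)=52934 f(21,11)=20139 f(21,13)=5964 f(21,15)=1329 f(21,17)=210 f(21,19)=21 f(21,21)=1
t=22: f(22,-2)=149226 f(22,0)=385662 f(22,2)=476102 f(22,4)=422807 f(22,6)=293436 f(22,8)=163229 f(22,10)=73073 f(22,12)=26103 f(22,14)=7293 f(22,16)=1539 f(22,18)=231 f(22,20)=22 f(22,22)=1
t=23: f(23,-1)=534888 f(23,1)=861764 f(23,3)=898909 f(23,5)=716243 f(23,7)=456665 f(23,9)=236302 f(23,11)=99176 f(23,13)=33396 f(23,15)=8832 f(23,17)=1770 f(23,19)=253 f(23,21)=23 f(23,23)=1
Σ_s f(23,s) = 3848222
P = 3848222/8388608 = 1924111/4194304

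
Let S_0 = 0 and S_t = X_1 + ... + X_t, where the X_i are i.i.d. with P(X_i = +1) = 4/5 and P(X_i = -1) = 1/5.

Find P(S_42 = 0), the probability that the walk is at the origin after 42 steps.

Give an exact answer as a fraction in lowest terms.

To be at 0 after 42 steps: need exactly 21 steps of +1 and 21 of -1.
Number of such sequences: C(42,21) = 538257874440
Each has probability (4/5)^21 · (1/5)^21 = 4398046511104/227373675443232059478759765625
P = 538257874440 · 4398046511104/227373675443232059478759765625 = 473456633351019379556352/45474735088646411895751953125

Answer: 473456633351019379556352/45474735088646411895751953125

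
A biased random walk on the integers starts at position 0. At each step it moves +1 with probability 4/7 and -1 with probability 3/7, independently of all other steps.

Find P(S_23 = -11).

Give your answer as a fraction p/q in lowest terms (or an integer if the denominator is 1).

Answer: 7628104870391808/3909821048582988049

Derivation:
To reach position -11 after 23 steps: need 6 steps of +1 and 17 steps of -1.
Number of such sequences: C(23,6) = 100947
Each has probability (4/7)^6 · (3/7)^17 = 528958107648/27368747340080916343
P = 100947 · 528958107648/27368747340080916343 = 7628104870391808/3909821048582988049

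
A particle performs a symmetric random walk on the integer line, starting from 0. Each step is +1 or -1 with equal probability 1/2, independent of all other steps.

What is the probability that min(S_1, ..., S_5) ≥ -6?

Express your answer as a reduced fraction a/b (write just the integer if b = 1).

Answer: 1

Derivation:
Let f(t,s) = #length-t paths at position s with S_1..S_t all ≥ -6.
f(t,s) = f(t-1,s-1) + f(t-1,s+1) for s ≥ -6; f(t,s) = 0 for s < -6.
t=0: f(0,0)=1
t=1: f(1,-1)=1 f(1,1)=1
t=2: f(2,-2)=1 f(2,0)=2 f(2,2)=1
t=3: f(3,-3)=1 f(3,-1)=3 f(3,1)=3 f(3,3)=1
t=4: f(4,-4)=1 f(4,-2)=4 f(4,0)=6 f(4,2)=4 f(4,4)=1
t=5: f(5,-5)=1 f(5,-3)=5 f(5,-1)=10 f(5,1)=10 f(5,3)=5 f(5,5)=1
Σ_s f(5,s) = 32
P = 32/32 = 1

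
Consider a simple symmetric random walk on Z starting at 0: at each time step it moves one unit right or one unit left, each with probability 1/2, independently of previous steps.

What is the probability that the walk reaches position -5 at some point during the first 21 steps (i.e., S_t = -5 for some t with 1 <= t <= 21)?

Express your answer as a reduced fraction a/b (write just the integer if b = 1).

Answer: 300185/1048576

Derivation:
Count via complement. Let g(t,s) = #length-t paths at position s with S_1..S_t all ≠ -5.
g(t,s) = g(t-1,s-1) + g(t-1,s+1) for s ≠ -5; g(t,-5) = 0.
t=0: g(0,0)=1
t=1: g(1,-1)=1 g(1,1)=1
t=2: g(2,-2)=1 g(2,0)=2 g(2,2)=1
t=3: g(3,-3)=1 g(3,-1)=3 g(3,1)=3 g(3,3)=1
t=4: g(4,-4)=1 g(4,-2)=4 g(4,0)=6 g(4,2)=4 g(4,4)=1
t=5: g(5,-3)=5 g(5,-1)=10 g(5,1)=10 g(5,3)=5 g(5,5)=1
t=6: g(6,-4)=5 g(6,-2)=15 g(6,0)=20 g(6,2)=15 g(6,4)=6 g(6,6)=1
t=7: g(7,-3)=20 g(7,-1)=35 g(7,1)=35 g(7,3)=21 g(7,5)=7 g(7,7)=1
t=8: g(8,-4)=20 g(8,-2)=55 g(8,0)=70 g(8,2)=56 g(8,4)=28 g(8,6)=8 g(8,8)=1
t=9: g(9,-3)=75 g(9,-1)=125 g(9,1)=126 g(9,3)=84 g(9,5)=36 g(9,7)=9 g(9,9)=1
t=10: g(10,-4)=75 g(10,-2)=200 g(10,0)=251 g(10,2)=210 g(10,4)=120 g(10,6)=45 g(10,8)=10 g(10,10)=1
t=11: g(11,-3)=275 g(11,-1)=451 g(11,1)=461 g(11,3)=330 g(11,5)=165 g(11,7)=55 g(11,9)=11 g(11,11)=1
t=12: g(12,-4)=275 g(12,-2)=726 g(12,0)=912 g(12,2)=791 g(12,4)=495 g(12,6)=220 g(12,8)=66 g(12,10)=12 g(12,12)=1
t=13: g(13,-3)=1001 g(13,-1)=1638 g(13,1)=1703 g(13,3)=1286 g(13,5)=715 g(13,7)=286 g(13,9)=78 g(13,11)=13 g(13,13)=1
t=14: g(14,-4)=1001 g(14,-2)=2639 g(14,0)=3341 g(14,2)=2989 g(14,4)=2001 g(14,6)=1001 g(14,8)=364 g(14,10)=91 g(14,12)=14 g(14,14)=1
t=15: g(15,-3)=3640 g(15,-1)=5980 g(15,1)=6330 g(15,3)=4990 g(15,5)=3002 g(15,7)=1365 g(15,9)=455 g(15,11)=105 g(15,13)=15 g(15,15)=1
t=16: g(16,-4)=3640 g(16,-2)=9620 g(16,0)=12310 g(16,2)=11320 g(16,4)=7992 g(16,6)=4367 g(16,8)=1820 g(16,10)=560 g(16,12)=120 g(16,14)=16 g(16,16)=1
t=17: g(17,-3)=13260 g(17,-1)=21930 g(17,1)=23630 g(17,3)=19312 g(17,5)=12359 g(17,7)=6187 g(17,9)=2380 g(17,11)=680 g(17,13)=136 g(17,15)=17 g(17,17)=1
t=18: g(18,-4)=13260 g(18,-2)=35190 g(18,0)=45560 g(18,2)=42942 g(18,4)=31671 g(18,6)=18546 g(18,8)=8567 g(18,10)=3060 g(18,12)=816 g(18,14)=153 g(18,16)=18 g(18,18)=1
t=19: g(19,-3)=48450 g(19,-1)=80750 g(19,1)=88502 g(19,3)=74613 g(19,5)=50217 g(19,7)=27113 g(19,9)=11627 g(19,11)=3876 g(19,13)=969 g(19,15)=171 g(19,17)=19 g(19,19)=1
t=20: g(20,-4)=48450 g(20,-2)=129200 g(20,0)=169252 g(20,2)=163115 g(20,4)=124830 g(20,6)=77330 g(20,8)=38740 g(20,10)=15503 g(20,12)=4845 g(20,14)=1140 g(20,16)=190 g(20,18)=20 g(20,20)=1
t=21: g(21,-3)=177650 g(21,-1)=298452 g(21,1)=332367 g(21,3)=287945 g(21,5)=202160 g(21,7)=116070 g(21,9)=54243 g(21,11)=20348 g(21,13)=5985 g(21,15)=1330 g(21,17)=210 g(21,19)=21 g(21,21)=1
Paths never hitting -5: Σ_s g(21,s) = 1496782
Paths hitting -5: 2^21 - 1496782 = 600370
P = 600370/2097152 = 300185/1048576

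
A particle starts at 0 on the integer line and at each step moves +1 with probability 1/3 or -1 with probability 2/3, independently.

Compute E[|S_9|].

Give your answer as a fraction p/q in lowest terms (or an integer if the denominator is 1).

S_9 takes values m ≡ 1 (mod 2) with |m| ≤ 9; P(S_9=m) = C(9,(9+m)/2) · (1/3)^((9+m)/2) · (2/3)^((9-m)/2).
Distribution: P(S=-9)=512/19683, P(S=-7)=256/2187, P(S=-5)=512/2187, P(S=-3)=1792/6561, P(S=-1)=448/2187, P(S=1)=224/2187, P(S=3)=224/6561, P(S=5)=16/2187, P(S=7)=2/2187, P(S=9)=1/19683
E[|S_9|] = Σ_m |m|·P(S_9=m) = 2549/729

Answer: 2549/729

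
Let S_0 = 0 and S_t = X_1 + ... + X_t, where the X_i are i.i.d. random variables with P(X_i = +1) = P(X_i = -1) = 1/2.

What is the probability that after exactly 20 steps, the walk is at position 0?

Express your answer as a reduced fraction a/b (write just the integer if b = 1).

To return to 0 after 20 steps: need exactly 10 steps of +1 and 10 of -1.
Favorable paths: C(20,10) = 184756
Total paths: 2^20 = 1048576
P = 184756/1048576 = 46189/262144

Answer: 46189/262144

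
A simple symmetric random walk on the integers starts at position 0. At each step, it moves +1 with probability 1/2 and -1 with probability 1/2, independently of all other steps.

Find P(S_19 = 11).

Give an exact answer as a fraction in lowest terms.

Answer: 969/131072

Derivation:
To reach position 11 after 19 steps: need 15 steps of +1 and 4 of -1.
Favorable paths: C(19,15) = 3876
Total paths: 2^19 = 524288
P = 3876/524288 = 969/131072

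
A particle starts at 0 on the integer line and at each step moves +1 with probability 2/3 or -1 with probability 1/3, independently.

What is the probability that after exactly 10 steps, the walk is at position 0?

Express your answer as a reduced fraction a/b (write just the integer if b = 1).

Answer: 896/6561

Derivation:
To be at 0 after 10 steps: need exactly 5 steps of +1 and 5 of -1.
Number of such sequences: C(10,5) = 252
Each has probability (2/3)^5 · (1/3)^5 = 32/59049
P = 252 · 32/59049 = 896/6561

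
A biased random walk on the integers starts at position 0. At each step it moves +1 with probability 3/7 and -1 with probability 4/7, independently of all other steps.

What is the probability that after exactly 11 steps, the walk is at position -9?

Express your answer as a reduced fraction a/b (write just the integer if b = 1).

To reach position -9 after 11 steps: need 1 step of +1 and 10 steps of -1.
Number of such sequences: C(11,1) = 11
Each has probability (3/7)^1 · (4/7)^10 = 3145728/1977326743
P = 11 · 3145728/1977326743 = 34603008/1977326743

Answer: 34603008/1977326743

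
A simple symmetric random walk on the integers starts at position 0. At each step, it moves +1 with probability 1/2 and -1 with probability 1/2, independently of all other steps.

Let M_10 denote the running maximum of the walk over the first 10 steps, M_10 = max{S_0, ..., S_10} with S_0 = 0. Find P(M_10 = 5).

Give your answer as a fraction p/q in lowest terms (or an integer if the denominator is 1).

Answer: 45/1024

Derivation:
Let M_10 = max(S_0,...,S_10). Use the reflection principle: for j ≥ 1, #{paths with M_10 ≥ j} = #{S_10 ≥ j} + #{S_10 ≥ j+1}.
By reflection, #{M_10 ≥ 5} = #{S_10 ≥ 5} + #{S_10 ≥ 6} = 56 + 56 = 112.
#{M_10 ≥ 6} = #{S_10 ≥ 6} + #{S_10 ≥ 7} = 56 + 11 = 67.
#{M_10 = 5} = 112 - 67 = 45.
P(M_10 = 5) = 45/1024 = 45/1024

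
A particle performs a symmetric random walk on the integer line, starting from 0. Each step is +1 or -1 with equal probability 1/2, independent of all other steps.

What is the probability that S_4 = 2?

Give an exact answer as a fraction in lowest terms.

Answer: 1/4

Derivation:
To reach position 2 after 4 steps: need 3 steps of +1 and 1 of -1.
Favorable paths: C(4,3) = 4
Total paths: 2^4 = 16
P = 4/16 = 1/4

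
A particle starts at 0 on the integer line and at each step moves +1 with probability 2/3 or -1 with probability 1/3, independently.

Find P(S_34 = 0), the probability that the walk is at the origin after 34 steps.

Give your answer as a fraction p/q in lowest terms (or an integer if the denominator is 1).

To be at 0 after 34 steps: need exactly 17 steps of +1 and 17 of -1.
Number of such sequences: C(34,17) = 2333606220
Each has probability (2/3)^17 · (1/3)^17 = 131072/16677181699666569
P = 2333606220 · 131072/16677181699666569 = 11328534609920/617673396283947

Answer: 11328534609920/617673396283947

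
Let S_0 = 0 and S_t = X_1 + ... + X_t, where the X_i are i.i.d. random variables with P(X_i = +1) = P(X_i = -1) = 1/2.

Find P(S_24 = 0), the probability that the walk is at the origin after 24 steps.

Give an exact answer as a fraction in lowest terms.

To return to 0 after 24 steps: need exactly 12 steps of +1 and 12 of -1.
Favorable paths: C(24,12) = 2704156
Total paths: 2^24 = 16777216
P = 2704156/16777216 = 676039/4194304

Answer: 676039/4194304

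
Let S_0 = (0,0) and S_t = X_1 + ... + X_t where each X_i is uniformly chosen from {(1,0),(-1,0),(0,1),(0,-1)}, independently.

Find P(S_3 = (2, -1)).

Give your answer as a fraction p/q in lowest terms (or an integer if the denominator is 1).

Answer: 3/64

Derivation:
Let h be the number of horizontal steps (so 3-h are vertical). To end at (2,-1) need (h+2)/2 right-steps and ((3-h)-1)/2 up-steps.
Sum over h with 2 ≤ h ≤ 2, h ≡ 0 (mod 2), 3-h ≡ 1 (mod 2):
h=2: C(3,2)·C(2,2)·C(1,0) = 3·1·1 = 3
Total favorable: 3
Total paths: 4^3 = 64
P = 3/64 = 3/64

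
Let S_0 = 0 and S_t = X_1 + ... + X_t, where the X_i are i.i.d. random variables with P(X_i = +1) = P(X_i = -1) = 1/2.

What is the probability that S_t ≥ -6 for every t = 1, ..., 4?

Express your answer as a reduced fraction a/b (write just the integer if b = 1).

Answer: 1

Derivation:
Let f(t,s) = #length-t paths at position s with S_1..S_t all ≥ -6.
f(t,s) = f(t-1,s-1) + f(t-1,s+1) for s ≥ -6; f(t,s) = 0 for s < -6.
t=0: f(0,0)=1
t=1: f(1,-1)=1 f(1,1)=1
t=2: f(2,-2)=1 f(2,0)=2 f(2,2)=1
t=3: f(3,-3)=1 f(3,-1)=3 f(3,1)=3 f(3,3)=1
t=4: f(4,-4)=1 f(4,-2)=4 f(4,0)=6 f(4,2)=4 f(4,4)=1
Σ_s f(4,s) = 16
P = 16/16 = 1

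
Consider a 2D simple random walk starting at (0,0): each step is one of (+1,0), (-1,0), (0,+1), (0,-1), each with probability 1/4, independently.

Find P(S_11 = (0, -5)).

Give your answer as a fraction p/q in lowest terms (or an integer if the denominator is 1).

Answer: 27225/4194304

Derivation:
Let h be the number of horizontal steps (so 11-h are vertical). To end at (0,-5) need (h+0)/2 right-steps and ((11-h)-5)/2 up-steps.
Sum over h with 0 ≤ h ≤ 6, h ≡ 0 (mod 2), 11-h ≡ 1 (mod 2):
h=0: C(11,0)·C(0,0)·C(11,3) = 1·1·165 = 165
h=2: C(11,2)·C(2,1)·C(9,2) = 55·2·36 = 3960
h=4: C(11,4)·C(4,2)·C(7,1) = 330·6·7 = 13860
h=6: C(11,6)·C(6,3)·C(5,0) = 462·20·1 = 9240
Total favorable: 27225
Total paths: 4^11 = 4194304
P = 27225/4194304 = 27225/4194304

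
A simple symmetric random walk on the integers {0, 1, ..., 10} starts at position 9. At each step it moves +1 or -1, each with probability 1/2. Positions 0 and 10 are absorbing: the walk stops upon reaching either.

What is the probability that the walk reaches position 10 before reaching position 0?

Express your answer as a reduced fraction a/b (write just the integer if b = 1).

Symmetric walk (p = 1/2): the harmonic-function argument gives P(hit 10 before 0 | start at 9) = a/N.
P = 9/10 = 9/10

Answer: 9/10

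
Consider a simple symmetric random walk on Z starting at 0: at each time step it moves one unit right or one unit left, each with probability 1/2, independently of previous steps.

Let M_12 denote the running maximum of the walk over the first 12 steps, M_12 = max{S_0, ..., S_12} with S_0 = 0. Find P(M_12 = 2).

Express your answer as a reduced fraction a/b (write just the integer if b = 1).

Let M_12 = max(S_0,...,S_12). Use the reflection principle: for j ≥ 1, #{paths with M_12 ≥ j} = #{S_12 ≥ j} + #{S_12 ≥ j+1}.
By reflection, #{M_12 ≥ 2} = #{S_12 ≥ 2} + #{S_12 ≥ 3} = 1586 + 794 = 2380.
#{M_12 ≥ 3} = #{S_12 ≥ 3} + #{S_12 ≥ 4} = 794 + 794 = 1588.
#{M_12 = 2} = 2380 - 1588 = 792.
P(M_12 = 2) = 792/4096 = 99/512

Answer: 99/512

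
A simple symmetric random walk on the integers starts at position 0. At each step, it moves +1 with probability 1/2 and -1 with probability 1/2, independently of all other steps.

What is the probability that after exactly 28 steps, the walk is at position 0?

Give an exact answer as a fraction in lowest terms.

To return to 0 after 28 steps: need exactly 14 steps of +1 and 14 of -1.
Favorable paths: C(28,14) = 40116600
Total paths: 2^28 = 268435456
P = 40116600/268435456 = 5014575/33554432

Answer: 5014575/33554432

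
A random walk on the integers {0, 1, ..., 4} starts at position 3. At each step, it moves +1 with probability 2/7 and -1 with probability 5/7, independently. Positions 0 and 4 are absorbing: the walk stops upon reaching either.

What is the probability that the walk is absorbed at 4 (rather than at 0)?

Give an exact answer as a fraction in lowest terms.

Answer: 78/203

Derivation:
Biased walk: p = 2/7, q = 5/7, r = q/p = 5/2
Gambler's ruin: P(hit 4 before 0 | start at 3) = (1 - r^a)/(1 - r^N)
r^3 = 125/8; r^4 = 625/16
P = (1 - 125/8) / (1 - 625/16) = -117/8 / -609/16 = 78/203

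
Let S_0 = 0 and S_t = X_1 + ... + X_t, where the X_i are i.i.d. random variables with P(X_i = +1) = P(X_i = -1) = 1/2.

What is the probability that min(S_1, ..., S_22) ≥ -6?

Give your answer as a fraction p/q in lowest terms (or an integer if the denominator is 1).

Let f(t,s) = #length-t paths at position s with S_1..S_t all ≥ -6.
f(t,s) = f(t-1,s-1) + f(t-1,s+1) for s ≥ -6; f(t,s) = 0 for s < -6.
t=0: f(0,0)=1
t=1: f(1,-1)=1 f(1,1)=1
t=2: f(2,-2)=1 f(2,0)=2 f(2,2)=1
t=3: f(3,-3)=1 f(3,-1)=3 f(3,1)=3 f(3,3)=1
t=4: f(4,-4)=1 f(4,-2)=4 f(4,0)=6 f(4,2)=4 f(4,4)=1
t=5: f(5,-5)=1 f(5,-3)=5 f(5,-1)=10 f(5,1)=10 f(5,3)=5 f(5,5)=1
t=6: f(6,-6)=1 f(6,-4)=6 f(6,-2)=15 f(6,0)=20 f(6,2)=15 f(6,4)=6 f(6,6)=1
t=7: f(7,-5)=7 f(7,-3)=21 f(7,-1)=35 f(7,1)=35 f(7,3)=21 f(7,5)=7 f(7,7)=1
t=8: f(8,-6)=7 f(8,-4)=28 f(8,-2)=56 f(8,0)=70 f(8,2)=56 f(8,4)=28 f(8,6)=8 f(8,8)=1
t=9: f(9,-5)=35 f(9,-3)=84 f(9,-1)=126 f(9,1)=126 f(9,3)=84 f(9,5)=36 f(9,7)=9 f(9,9)=1
t=10: f(10,-6)=35 f(10,-4)=119 f(10,-2)=210 f(10,0)=252 f(10,2)=210 f(10,4)=120 f(10,6)=45 f(10,8)=10 f(10,10)=1
t=11: f(11,-5)=154 f(11,-3)=329 f(11,-1)=462 f(11,1)=462 f(11,3)=330 f(11,5)=165 f(11,7)=55 f(11,9)=11 f(11,11)=1
t=12: f(12,-6)=154 f(12,-4)=483 f(12,-2)=791 f(12,0)=924 f(12,2)=792 f(12,4)=495 f(12,6)=220 f(12,8)=66 f(12,10)=12 f(12,12)=1
t=13: f(13,-5)=637 f(13,-3)=1274 f(13,-1)=1715 f(13,1)=1716 f(13,3)=1287 f(13,5)=715 f(13,7)=286 f(13,9)=78 f(13,11)=13 f(13,13)=1
t=14: f(14,-6)=637 f(14,-4)=1911 f(14,-2)=2989 f(14,0)=3431 f(14,2)=3003 f(14,4)=2002 f(14,6)=1001 f(14,8)=364 f(14,10)=91 f(14,12)=14 f(14,14)=1
t=15: f(15,-5)=2548 f(15,-3)=4900 f(15,-1)=6420 f(15,1)=6434 f(15,3)=5005 f(15,5)=3003 f(15,7)=1365 f(15,9)=455 f(15,11)=105 f(15,13)=15 f(15,15)=1
t=16: f(16,-6)=2548 f(16,-4)=7448 f(16,-2)=11320 f(16,0)=12854 f(16,2)=11439 f(16,4)=8008 f(16,6)=4368 f(16,8)=1820 f(16,10)=560 f(16,12)=120 f(16,14)=16 f(16,16)=1
t=17: f(17,-5)=9996 f(17,-3)=18768 f(17,-1)=24174 f(17,1)=24293 f(17,3)=19447 f(17,5)=12376 f(17,7)=6188 f(17,9)=2380 f(17,11)=680 f(17,13)=136 f(17,15)=17 f(17,17)=1
t=18: f(18,-6)=9996 f(18,-4)=28764 f(18,-2)=42942 f(18,0)=48467 f(18,2)=43740 f(18,4)=31823 f(18,6)=18564 f(18,8)=8568 f(18,10)=3060 f(18,12)=816 f(18,14)=153 f(18,16)=18 f(18,18)=1
t=19: f(19,-5)=38760 f(19,-3)=71706 f(19,-1)=91409 f(19,1)=92207 f(19,3)=75563 f(19,5)=50387 f(19,7)=27132 f(19,9)=11628 f(19,11)=3876 f(19,13)=969 f(19,15)=171 f(19,17)=19 f(19,19)=1
t=20: f(20,-6)=38760 f(20,-4)=110466 f(20,-2)=163115 f(20,0)=183616 f(20,2)=167770 f(20,4)=125950 f(20,6)=77519 f(20,8)=38760 f(20,10)=15504 f(20,12)=4845 f(20,14)=1140 f(20,16)=190 f(20,18)=20 f(20,20)=1
t=21: f(21,-5)=149226 f(21,-3)=273581 f(21,-1)=346731 f(21,1)=351386 f(21,3)=293720 f(21,5)=203469 f(21,7)=116279 f(21,9)=54264 f(21,11)=20349 f(21,13)=5985 f(21,15)=1330 f(21,17)=210 f(21,19)=21 f(21,21)=1
t=22: f(22,-6)=149226 f(22,-4)=422807 f(22,-2)=620312 f(22,0)=698117 f(22,2)=645106 f(22,4)=497189 f(22,6)=319748 f(22,8)=170543 f(22,10)=74613 f(22,12)=26334 f(22,14)=7315 f(22,16)=1540 f(22,18)=231 f(22,20)=22 f(22,22)=1
Σ_s f(22,s) = 3633104
P = 3633104/4194304 = 227069/262144

Answer: 227069/262144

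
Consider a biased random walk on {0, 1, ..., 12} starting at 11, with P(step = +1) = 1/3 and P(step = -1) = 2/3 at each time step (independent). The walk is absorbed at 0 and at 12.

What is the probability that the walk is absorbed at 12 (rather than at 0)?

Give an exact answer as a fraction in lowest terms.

Biased walk: p = 1/3, q = 2/3, r = q/p = 2
Gambler's ruin: P(hit 12 before 0 | start at 11) = (1 - r^a)/(1 - r^N)
r^11 = 2048; r^12 = 4096
P = (1 - 2048) / (1 - 4096) = -2047 / -4095 = 2047/4095

Answer: 2047/4095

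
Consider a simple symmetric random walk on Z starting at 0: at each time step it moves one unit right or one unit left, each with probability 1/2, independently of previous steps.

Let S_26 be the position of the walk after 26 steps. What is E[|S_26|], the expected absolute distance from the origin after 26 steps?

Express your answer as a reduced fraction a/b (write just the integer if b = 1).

Answer: 16900975/4194304

Derivation:
S_26 takes values m ≡ 0 (mod 2) with |m| ≤ 26; P(S_26=m) = C(26,(26+m)/2)/2^26.
Total paths: 2^26 = 67108864
Distribution: P(S=-26)=1/67108864, P(S=-24)=26/67108864, P(S=-22)=325/67108864, P(S=-20)=2600/67108864, P(S=-18)=14950/67108864, P(S=-16)=65780/67108864, P(S=-14)=230230/67108864, P(S=-12)=657800/67108864, P(S=-10)=1562275/67108864, P(S=-8)=3124550/67108864, P(S=-6)=5311735/67108864, P(S=-4)=7726160/67108864, P(S=-2)=9657700/67108864, P(S=0)=10400600/67108864, P(S=2)=9657700/67108864, P(S=4)=7726160/67108864, P(S=6)=5311735/67108864, P(S=8)=3124550/67108864, P(S=10)=1562275/67108864, P(S=12)=657800/67108864, P(S=14)=230230/67108864, P(S=16)=65780/67108864, P(S=18)=14950/67108864, P(S=20)=2600/67108864, P(S=22)=325/67108864, P(S=24)=26/67108864, P(S=26)=1/67108864
E[|S_26|] = Σ_m |m|·P(S_26=m) = 270415600/67108864 = 16900975/4194304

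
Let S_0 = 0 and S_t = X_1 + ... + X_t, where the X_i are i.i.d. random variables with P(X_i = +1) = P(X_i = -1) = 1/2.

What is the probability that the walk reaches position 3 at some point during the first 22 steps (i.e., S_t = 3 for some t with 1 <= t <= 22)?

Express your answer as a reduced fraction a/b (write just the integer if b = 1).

Count via complement. Let g(t,s) = #length-t paths at position s with S_1..S_t all ≠ 3.
g(t,s) = g(t-1,s-1) + g(t-1,s+1) for s ≠ 3; g(t,3) = 0.
t=0: g(0,0)=1
t=1: g(1,-1)=1 g(1,1)=1
t=2: g(2,-2)=1 g(2,0)=2 g(2,2)=1
t=3: g(3,-3)=1 g(3,-1)=3 g(3,1)=3
t=4: g(4,-4)=1 g(4,-2)=4 g(4,0)=6 g(4,2)=3
t=5: g(5,-5)=1 g(5,-3)=5 g(5,-1)=10 g(5,1)=9
t=6: g(6,-6)=1 g(6,-4)=6 g(6,-2)=15 g(6,0)=19 g(6,2)=9
t=7: g(7,-7)=1 g(7,-5)=7 g(7,-3)=21 g(7,-1)=34 g(7,1)=28
t=8: g(8,-8)=1 g(8,-6)=8 g(8,-4)=28 g(8,-2)=55 g(8,0)=62 g(8,2)=28
t=9: g(9,-9)=1 g(9,-7)=9 g(9,-5)=36 g(9,-3)=83 g(9,-1)=117 g(9,1)=90
t=10: g(10,-10)=1 g(10,-8)=10 g(10,-6)=45 g(10,-4)=119 g(10,-2)=200 g(10,0)=207 g(10,2)=90
t=11: g(11,-11)=1 g(11,-9)=11 g(11,-7)=55 g(11,-5)=164 g(11,-3)=319 g(11,-1)=407 g(11,1)=297
t=12: g(12,-12)=1 g(12,-10)=12 g(12,-8)=66 g(12,-6)=219 g(12,-4)=483 g(12,-2)=726 g(12,0)=704 g(12,2)=297
t=13: g(13,-13)=1 g(13,-11)=13 g(13,-9)=78 g(13,-7)=285 g(13,-5)=702 g(13,-3)=1209 g(13,-1)=1430 g(13,1)=1001
t=14: g(14,-14)=1 g(14,-12)=14 g(14,-10)=91 g(14,-8)=363 g(14,-6)=987 g(14,-4)=1911 g(14,-2)=2639 g(14,0)=2431 g(14,2)=1001
t=15: g(15,-15)=1 g(15,-13)=15 g(15,-11)=105 g(15,-9)=454 g(15,-7)=1350 g(15,-5)=2898 g(15,-3)=4550 g(15,-1)=5070 g(15,1)=3432
t=16: g(16,-16)=1 g(16,-14)=16 g(16,-12)=120 g(16,-10)=559 g(16,-8)=1804 g(16,-6)=4248 g(16,-4)=7448 g(16,-2)=9620 g(16,0)=8502 g(16,2)=3432
t=17: g(17,-17)=1 g(17,-15)=17 g(17,-13)=136 g(17,-11)=679 g(17,-9)=2363 g(17,-7)=6052 g(17,-5)=11696 g(17,-3)=17068 g(17,-1)=18122 g(17,1)=11934
t=18: g(18,-18)=1 g(18,-16)=18 g(18,-14)=153 g(18,-12)=815 g(18,-10)=3042 g(18,-8)=8415 g(18,-6)=17748 g(18,-4)=28764 g(18,-2)=35190 g(18,0)=30056 g(18,2)=11934
t=19: g(19,-19)=1 g(19,-17)=19 g(19,-15)=171 g(19,-13)=968 g(19,-11)=3857 g(19,-9)=11457 g(19,-7)=26163 g(19,-5)=46512 g(19,-3)=63954 g(19,-1)=65246 g(19,1)=41990
t=20: g(20,-20)=1 g(20,-18)=20 g(20,-16)=190 g(20,-14)=1139 g(20,-12)=4825 g(20,-10)=15314 g(20,-8)=37620 g(20,-6)=72675 g(20,-4)=110466 g(20,-2)=129200 g(20,0)=107236 g(20,2)=41990
t=21: g(21,-21)=1 g(21,-19)=21 g(21,-17)=210 g(21,-15)=1329 g(21,-13)=5964 g(21,-11)=20139 g(21,-9)=52934 g(21,-7)=110295 g(21,-5)=183141 g(21,-3)=239666 g(21,-1)=236436 g(21,1)=149226
t=22: g(22,-22)=1 g(22,-20)=22 g(22,-18)=231 g(22,-16)=1539 g(22,-14)=7293 g(22,-12)=26103 g(22,-10)=73073 g(22,-8)=163229 g(22,-6)=293436 g(22,-4)=422807 g(22,-2)=476102 g(22,0)=385662 g(22,2)=149226
Paths never hitting 3: Σ_s g(22,s) = 1998724
Paths hitting 3: 2^22 - 1998724 = 2195580
P = 2195580/4194304 = 548895/1048576

Answer: 548895/1048576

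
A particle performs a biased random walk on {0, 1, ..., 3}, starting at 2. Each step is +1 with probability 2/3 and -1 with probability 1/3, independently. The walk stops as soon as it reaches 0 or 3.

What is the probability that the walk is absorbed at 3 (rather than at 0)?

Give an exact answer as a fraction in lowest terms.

Biased walk: p = 2/3, q = 1/3, r = q/p = 1/2
Gambler's ruin: P(hit 3 before 0 | start at 2) = (1 - r^a)/(1 - r^N)
r^2 = 1/4; r^3 = 1/8
P = (1 - 1/4) / (1 - 1/8) = 3/4 / 7/8 = 6/7

Answer: 6/7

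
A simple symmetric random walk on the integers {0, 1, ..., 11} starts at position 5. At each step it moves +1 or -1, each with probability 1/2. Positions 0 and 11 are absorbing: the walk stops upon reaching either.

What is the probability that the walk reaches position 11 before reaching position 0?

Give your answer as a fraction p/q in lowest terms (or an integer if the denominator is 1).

Symmetric walk (p = 1/2): the harmonic-function argument gives P(hit 11 before 0 | start at 5) = a/N.
P = 5/11 = 5/11

Answer: 5/11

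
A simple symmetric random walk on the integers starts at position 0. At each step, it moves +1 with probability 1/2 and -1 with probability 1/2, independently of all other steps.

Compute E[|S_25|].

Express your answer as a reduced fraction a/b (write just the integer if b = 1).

S_25 takes values m ≡ 1 (mod 2) with |m| ≤ 25; P(S_25=m) = C(25,(25+m)/2)/2^25.
Total paths: 2^25 = 33554432
Distribution: P(S=-25)=1/33554432, P(S=-23)=25/33554432, P(S=-21)=300/33554432, P(S=-19)=2300/33554432, P(S=-17)=12650/33554432, P(S=-15)=53130/33554432, P(S=-13)=177100/33554432, P(S=-11)=480700/33554432, P(S=-9)=1081575/33554432, P(S=-7)=2042975/33554432, P(S=-5)=3268760/33554432, P(S=-3)=4457400/33554432, P(S=-1)=5200300/33554432, P(S=1)=5200300/33554432, P(S=3)=4457400/33554432, P(S=5)=3268760/33554432, P(S=7)=2042975/33554432, P(S=9)=1081575/33554432, P(S=11)=480700/33554432, P(S=13)=177100/33554432, P(S=15)=53130/33554432, P(S=17)=12650/33554432, P(S=19)=2300/33554432, P(S=21)=300/33554432, P(S=23)=25/33554432, P(S=25)=1/33554432
E[|S_25|] = Σ_m |m|·P(S_25=m) = 135207800/33554432 = 16900975/4194304

Answer: 16900975/4194304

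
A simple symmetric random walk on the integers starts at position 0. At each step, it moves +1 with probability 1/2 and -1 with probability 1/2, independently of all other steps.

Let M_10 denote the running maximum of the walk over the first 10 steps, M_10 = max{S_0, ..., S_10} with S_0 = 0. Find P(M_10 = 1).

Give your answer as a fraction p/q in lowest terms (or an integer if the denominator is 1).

Let M_10 = max(S_0,...,S_10). Use the reflection principle: for j ≥ 1, #{paths with M_10 ≥ j} = #{S_10 ≥ j} + #{S_10 ≥ j+1}.
By reflection, #{M_10 ≥ 1} = #{S_10 ≥ 1} + #{S_10 ≥ 2} = 386 + 386 = 772.
#{M_10 ≥ 2} = #{S_10 ≥ 2} + #{S_10 ≥ 3} = 386 + 176 = 562.
#{M_10 = 1} = 772 - 562 = 210.
P(M_10 = 1) = 210/1024 = 105/512

Answer: 105/512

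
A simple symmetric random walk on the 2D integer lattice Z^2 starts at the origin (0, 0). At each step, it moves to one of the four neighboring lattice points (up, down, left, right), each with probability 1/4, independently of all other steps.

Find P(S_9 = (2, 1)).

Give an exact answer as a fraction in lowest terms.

Let h be the number of horizontal steps (so 9-h are vertical). To end at (2,1) need (h+2)/2 right-steps and ((9-h)+1)/2 up-steps.
Sum over h with 2 ≤ h ≤ 8, h ≡ 0 (mod 2), 9-h ≡ 1 (mod 2):
h=2: C(9,2)·C(2,2)·C(7,4) = 36·1·35 = 1260
h=4: C(9,4)·C(4,3)·C(5,3) = 126·4·10 = 5040
h=6: C(9,6)·C(6,4)·C(3,2) = 84·15·3 = 3780
h=8: C(9,8)·C(8,5)·C(1,1) = 9·56·1 = 504
Total favorable: 10584
Total paths: 4^9 = 262144
P = 10584/262144 = 1323/32768

Answer: 1323/32768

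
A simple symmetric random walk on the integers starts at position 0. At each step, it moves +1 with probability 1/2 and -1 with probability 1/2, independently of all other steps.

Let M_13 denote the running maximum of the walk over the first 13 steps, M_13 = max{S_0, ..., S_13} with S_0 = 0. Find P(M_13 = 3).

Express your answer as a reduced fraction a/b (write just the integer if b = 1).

Let M_13 = max(S_0,...,S_13). Use the reflection principle: for j ≥ 1, #{paths with M_13 ≥ j} = #{S_13 ≥ j} + #{S_13 ≥ j+1}.
By reflection, #{M_13 ≥ 3} = #{S_13 ≥ 3} + #{S_13 ≥ 4} = 2380 + 1093 = 3473.
#{M_13 ≥ 4} = #{S_13 ≥ 4} + #{S_13 ≥ 5} = 1093 + 1093 = 2186.
#{M_13 = 3} = 3473 - 2186 = 1287.
P(M_13 = 3) = 1287/8192 = 1287/8192

Answer: 1287/8192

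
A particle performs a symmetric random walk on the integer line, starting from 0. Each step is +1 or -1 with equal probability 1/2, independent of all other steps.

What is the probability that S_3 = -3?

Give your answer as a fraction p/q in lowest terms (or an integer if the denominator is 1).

Answer: 1/8

Derivation:
To reach position -3 after 3 steps: need 0 steps of +1 and 3 of -1.
Favorable paths: C(3,0) = 1
Total paths: 2^3 = 8
P = 1/8 = 1/8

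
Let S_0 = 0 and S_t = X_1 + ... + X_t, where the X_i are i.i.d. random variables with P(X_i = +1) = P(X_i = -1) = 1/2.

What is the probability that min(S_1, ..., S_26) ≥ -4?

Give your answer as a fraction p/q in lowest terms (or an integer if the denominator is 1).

Let f(t,s) = #length-t paths at position s with S_1..S_t all ≥ -4.
f(t,s) = f(t-1,s-1) + f(t-1,s+1) for s ≥ -4; f(t,s) = 0 for s < -4.
t=0: f(0,0)=1
t=1: f(1,-1)=1 f(1,1)=1
t=2: f(2,-2)=1 f(2,0)=2 f(2,2)=1
t=3: f(3,-3)=1 f(3,-1)=3 f(3,1)=3 f(3,3)=1
t=4: f(4,-4)=1 f(4,-2)=4 f(4,0)=6 f(4,2)=4 f(4,4)=1
t=5: f(5,-3)=5 f(5,-1)=10 f(5,1)=10 f(5,3)=5 f(5,5)=1
t=6: f(6,-4)=5 f(6,-2)=15 f(6,0)=20 f(6,2)=15 f(6,4)=6 f(6,6)=1
t=7: f(7,-3)=20 f(7,-1)=35 f(7,1)=35 f(7,3)=21 f(7,5)=7 f(7,7)=1
t=8: f(8,-4)=20 f(8,-2)=55 f(8,0)=70 f(8,2)=56 f(8,4)=28 f(8,6)=8 f(8,8)=1
t=9: f(9,-3)=75 f(9,-1)=125 f(9,1)=126 f(9,3)=84 f(9,5)=36 f(9,7)=9 f(9,9)=1
t=10: f(10,-4)=75 f(10,-2)=200 f(10,0)=251 f(10,2)=210 f(10,4)=120 f(10,6)=45 f(10,8)=10 f(10,10)=1
t=11: f(11,-3)=275 f(11,-1)=451 f(11,1)=461 f(11,3)=330 f(11,5)=165 f(11,7)=55 f(11,9)=11 f(11,11)=1
t=12: f(12,-4)=275 f(12,-2)=726 f(12,0)=912 f(12,2)=791 f(12,4)=495 f(12,6)=220 f(12,8)=66 f(12,10)=12 f(12,12)=1
t=13: f(13,-3)=1001 f(13,-1)=1638 f(13,1)=1703 f(13,3)=1286 f(13,5)=715 f(13,7)=286 f(13,9)=78 f(13,11)=13 f(13,13)=1
t=14: f(14,-4)=1001 f(14,-2)=2639 f(14,0)=3341 f(14,2)=2989 f(14,4)=2001 f(14,6)=1001 f(14,8)=364 f(14,10)=91 f(14,12)=14 f(14,14)=1
t=15: f(15,-3)=3640 f(15,-1)=5980 f(15,1)=6330 f(15,3)=4990 f(15,5)=3002 f(15,7)=1365 f(15,9)=455 f(15,11)=105 f(15,13)=15 f(15,15)=1
t=16: f(16,-4)=3640 f(16,-2)=9620 f(16,0)=12310 f(16,2)=11320 f(16,4)=7992 f(16,6)=4367 f(16,8)=1820 f(16,10)=560 f(16,12)=120 f(16,14)=16 f(16,16)=1
t=17: f(17,-3)=13260 f(17,-1)=21930 f(17,1)=23630 f(17,3)=19312 f(17,5)=12359 f(17,7)=6187 f(17,9)=2380 f(17,11)=680 f(17,13)=136 f(17,15)=17 f(17,17)=1
t=18: f(18,-4)=13260 f(18,-2)=35190 f(18,0)=45560 f(18,2)=42942 f(18,4)=31671 f(18,6)=18546 f(18,8)=8567 f(18,10)=3060 f(18,12)=816 f(18,14)=153 f(18,16)=18 f(18,18)=1
t=19: f(19,-3)=48450 f(19,-1)=80750 f(19,1)=88502 f(19,3)=74613 f(19,5)=50217 f(19,7)=27113 f(19,9)=11627 f(19,11)=3876 f(19,13)=969 f(19,15)=171 f(19,17)=19 f(19,19)=1
t=20: f(20,-4)=48450 f(20,-2)=129200 f(20,0)=169252 f(20,2)=163115 f(20,4)=124830 f(20,6)=77330 f(20,8)=38740 f(20,10)=15503 f(20,12)=4845 f(20,14)=1140 f(20,16)=190 f(20,18)=20 f(20,20)=1
t=21: f(21,-3)=177650 f(21,-1)=298452 f(21,1)=332367 f(21,3)=287945 f(21,5)=202160 f(21,7)=116070 f(21,9)=54243 f(21,11)=20348 f(21,13)=5985 f(21,15)=1330 f(21,17)=210 f(21,19)=21 f(21,21)=1
t=22: f(22,-4)=177650 f(22,-2)=476102 f(22,0)=630819 f(22,2)=620312 f(22,4)=490105 f(22,6)=318230 f(22,8)=170313 f(22,10)=74591 f(22,12)=26333 f(22,14)=7315 f(22,16)=1540 f(22,18)=231 f(22,20)=22 f(22,22)=1
t=23: f(23,-3)=653752 f(23,-1)=1106921 f(23,1)=1251131 f(23,3)=1110417 f(23,5)=808335 f(23,7)=488543 f(23,9)=244904 f(23,11)=100924 f(23,13)=33648 f(23,15)=8855 f(23,17)=1771 f(23,19)=253 f(23,21)=23 f(23,23)=1
t=24: f(24,-4)=653752 f(24,-2)=1760673 f(24,0)=2358052 f(24,2)=2361548 f(24,4)=1918752 f(24,6)=1296878 f(24,8)=733447 f(24,10)=345828 f(24,12)=134572 f(24,14)=42503 f(24,16)=10626 f(24,18)=2024 f(24,20)=276 f(24,22)=24 f(24,24)=1
t=25: f(25,-3)=2414425 f(25,-1)=4118725 f(25,1)=4719600 f(25,3)=4280300 f(25,5)=3215630 f(25,7)=2030325 f(25,9)=1079275 f(25,11)=480400 f(25,13)=177075 f(25,15)=53129 f(25,17)=12650 f(25,19)=2300 f(25,21)=300 f(25,23)=25 f(25,25)=1
t=26: f(26,-4)=2414425 f(26,-2)=6533150 f(26,0)=8838325 f(26,2)=8999900 f(26,4)=7495930 f(26,6)=5245955 f(26,8)=3109600 f(26,10)=1559675 f(26,12)=657475 f(26,14)=230204 f(26,16)=65779 f(26,18)=14950 f(26,20)=2600 f(26,22)=325 f(26,24)=26 f(26,26)=1
Σ_s f(26,s) = 45168320
P = 45168320/67108864 = 705755/1048576

Answer: 705755/1048576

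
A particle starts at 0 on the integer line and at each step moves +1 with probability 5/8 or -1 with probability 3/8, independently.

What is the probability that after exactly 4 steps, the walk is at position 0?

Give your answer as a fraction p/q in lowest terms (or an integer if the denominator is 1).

Answer: 675/2048

Derivation:
To be at 0 after 4 steps: need exactly 2 steps of +1 and 2 of -1.
Number of such sequences: C(4,2) = 6
Each has probability (5/8)^2 · (3/8)^2 = 225/4096
P = 6 · 225/4096 = 675/2048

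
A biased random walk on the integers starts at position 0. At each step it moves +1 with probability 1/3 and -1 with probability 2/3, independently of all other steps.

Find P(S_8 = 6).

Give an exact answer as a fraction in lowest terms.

Answer: 16/6561

Derivation:
To reach position 6 after 8 steps: need 7 steps of +1 and 1 step of -1.
Number of such sequences: C(8,7) = 8
Each has probability (1/3)^7 · (2/3)^1 = 2/6561
P = 8 · 2/6561 = 16/6561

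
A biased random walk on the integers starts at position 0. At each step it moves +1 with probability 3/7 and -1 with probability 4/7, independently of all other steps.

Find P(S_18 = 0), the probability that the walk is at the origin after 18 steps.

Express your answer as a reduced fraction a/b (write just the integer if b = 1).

Answer: 250868520714240/1628413597910449

Derivation:
To be at 0 after 18 steps: need exactly 9 steps of +1 and 9 of -1.
Number of such sequences: C(18,9) = 48620
Each has probability (3/7)^9 · (4/7)^9 = 5159780352/1628413597910449
P = 48620 · 5159780352/1628413597910449 = 250868520714240/1628413597910449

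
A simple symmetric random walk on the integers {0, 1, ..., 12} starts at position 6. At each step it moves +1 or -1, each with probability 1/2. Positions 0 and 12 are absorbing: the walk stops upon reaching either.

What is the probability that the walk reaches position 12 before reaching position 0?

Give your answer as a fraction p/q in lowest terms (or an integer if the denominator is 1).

Answer: 1/2

Derivation:
Symmetric walk (p = 1/2): the harmonic-function argument gives P(hit 12 before 0 | start at 6) = a/N.
P = 6/12 = 1/2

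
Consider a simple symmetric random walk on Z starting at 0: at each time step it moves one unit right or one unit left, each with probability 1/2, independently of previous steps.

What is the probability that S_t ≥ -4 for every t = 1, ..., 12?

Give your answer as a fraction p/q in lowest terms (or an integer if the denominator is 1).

Let f(t,s) = #length-t paths at position s with S_1..S_t all ≥ -4.
f(t,s) = f(t-1,s-1) + f(t-1,s+1) for s ≥ -4; f(t,s) = 0 for s < -4.
t=0: f(0,0)=1
t=1: f(1,-1)=1 f(1,1)=1
t=2: f(2,-2)=1 f(2,0)=2 f(2,2)=1
t=3: f(3,-3)=1 f(3,-1)=3 f(3,1)=3 f(3,3)=1
t=4: f(4,-4)=1 f(4,-2)=4 f(4,0)=6 f(4,2)=4 f(4,4)=1
t=5: f(5,-3)=5 f(5,-1)=10 f(5,1)=10 f(5,3)=5 f(5,5)=1
t=6: f(6,-4)=5 f(6,-2)=15 f(6,0)=20 f(6,2)=15 f(6,4)=6 f(6,6)=1
t=7: f(7,-3)=20 f(7,-1)=35 f(7,1)=35 f(7,3)=21 f(7,5)=7 f(7,7)=1
t=8: f(8,-4)=20 f(8,-2)=55 f(8,0)=70 f(8,2)=56 f(8,4)=28 f(8,6)=8 f(8,8)=1
t=9: f(9,-3)=75 f(9,-1)=125 f(9,1)=126 f(9,3)=84 f(9,5)=36 f(9,7)=9 f(9,9)=1
t=10: f(10,-4)=75 f(10,-2)=200 f(10,0)=251 f(10,2)=210 f(10,4)=120 f(10,6)=45 f(10,8)=10 f(10,10)=1
t=11: f(11,-3)=275 f(11,-1)=451 f(11,1)=461 f(11,3)=330 f(11,5)=165 f(11,7)=55 f(11,9)=11 f(11,11)=1
t=12: f(12,-4)=275 f(12,-2)=726 f(12,0)=912 f(12,2)=791 f(12,4)=495 f(12,6)=220 f(12,8)=66 f(12,10)=12 f(12,12)=1
Σ_s f(12,s) = 3498
P = 3498/4096 = 1749/2048

Answer: 1749/2048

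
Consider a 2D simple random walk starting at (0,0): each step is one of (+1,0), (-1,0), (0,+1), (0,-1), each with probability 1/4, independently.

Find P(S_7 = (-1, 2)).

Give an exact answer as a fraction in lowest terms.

Answer: 735/16384

Derivation:
Let h be the number of horizontal steps (so 7-h are vertical). To end at (-1,2) need (h-1)/2 right-steps and ((7-h)+2)/2 up-steps.
Sum over h with 1 ≤ h ≤ 5, h ≡ 1 (mod 2), 7-h ≡ 0 (mod 2):
h=1: C(7,1)·C(1,0)·C(6,4) = 7·1·15 = 105
h=3: C(7,3)·C(3,1)·C(4,3) = 35·3·4 = 420
h=5: C(7,5)·C(5,2)·C(2,2) = 21·10·1 = 210
Total favorable: 735
Total paths: 4^7 = 16384
P = 735/16384 = 735/16384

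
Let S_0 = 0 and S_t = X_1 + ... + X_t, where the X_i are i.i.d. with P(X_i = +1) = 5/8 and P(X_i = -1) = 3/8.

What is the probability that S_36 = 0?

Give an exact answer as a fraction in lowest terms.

Answer: 3353017192523156833648681640625/81129638414606681695789005144064

Derivation:
To be at 0 after 36 steps: need exactly 18 steps of +1 and 18 of -1.
Number of such sequences: C(36,18) = 9075135300
Each has probability (5/8)^18 · (3/8)^18 = 1477891880035400390625/324518553658426726783156020576256
P = 9075135300 · 1477891880035400390625/324518553658426726783156020576256 = 3353017192523156833648681640625/81129638414606681695789005144064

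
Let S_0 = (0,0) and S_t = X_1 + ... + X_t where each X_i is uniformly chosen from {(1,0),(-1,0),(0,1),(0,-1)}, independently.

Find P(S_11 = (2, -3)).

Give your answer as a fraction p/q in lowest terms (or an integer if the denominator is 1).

Answer: 38115/2097152

Derivation:
Let h be the number of horizontal steps (so 11-h are vertical). To end at (2,-3) need (h+2)/2 right-steps and ((11-h)-3)/2 up-steps.
Sum over h with 2 ≤ h ≤ 8, h ≡ 0 (mod 2), 11-h ≡ 1 (mod 2):
h=2: C(11,2)·C(2,2)·C(9,3) = 55·1·84 = 4620
h=4: C(11,4)·C(4,3)·C(7,2) = 330·4·21 = 27720
h=6: C(11,6)·C(6,4)·C(5,1) = 462·15·5 = 34650
h=8: C(11,8)·C(8,5)·C(3,0) = 165·56·1 = 9240
Total favorable: 76230
Total paths: 4^11 = 4194304
P = 76230/4194304 = 38115/2097152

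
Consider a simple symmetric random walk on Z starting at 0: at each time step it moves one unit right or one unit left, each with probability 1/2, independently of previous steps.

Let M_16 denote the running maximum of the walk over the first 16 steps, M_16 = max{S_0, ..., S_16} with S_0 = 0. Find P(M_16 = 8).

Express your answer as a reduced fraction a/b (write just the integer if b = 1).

Answer: 455/16384

Derivation:
Let M_16 = max(S_0,...,S_16). Use the reflection principle: for j ≥ 1, #{paths with M_16 ≥ j} = #{S_16 ≥ j} + #{S_16 ≥ j+1}.
By reflection, #{M_16 ≥ 8} = #{S_16 ≥ 8} + #{S_16 ≥ 9} = 2517 + 697 = 3214.
#{M_16 ≥ 9} = #{S_16 ≥ 9} + #{S_16 ≥ 10} = 697 + 697 = 1394.
#{M_16 = 8} = 3214 - 1394 = 1820.
P(M_16 = 8) = 1820/65536 = 455/16384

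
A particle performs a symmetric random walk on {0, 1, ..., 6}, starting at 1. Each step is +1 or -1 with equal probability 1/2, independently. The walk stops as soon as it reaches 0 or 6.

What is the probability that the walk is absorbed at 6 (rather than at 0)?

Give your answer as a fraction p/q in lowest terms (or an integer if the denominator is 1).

Symmetric walk (p = 1/2): the harmonic-function argument gives P(hit 6 before 0 | start at 1) = a/N.
P = 1/6 = 1/6

Answer: 1/6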